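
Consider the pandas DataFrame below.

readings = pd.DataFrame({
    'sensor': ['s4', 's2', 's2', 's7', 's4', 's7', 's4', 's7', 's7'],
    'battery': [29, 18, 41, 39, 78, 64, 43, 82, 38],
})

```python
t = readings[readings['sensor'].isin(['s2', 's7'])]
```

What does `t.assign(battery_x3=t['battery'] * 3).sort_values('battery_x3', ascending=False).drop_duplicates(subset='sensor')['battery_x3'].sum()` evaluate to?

369

filter rows where sensor in ['s2', 's7']:
  sensor  battery
1     s2       18
2     s2       41
3     s7       39
5     s7       64
7     s7       82
8     s7       38
add column battery_x3 = t['battery'] * 3:
  sensor  battery  battery_x3
1     s2       18          54
2     s2       41         123
3     s7       39         117
5     s7       64         192
7     s7       82         246
8     s7       38         114
sort by battery_x3 descending:
  sensor  battery  battery_x3
7     s7       82         246
5     s7       64         192
2     s2       41         123
3     s7       39         117
8     s7       38         114
1     s2       18          54
drop duplicate sensor (keep=first):
  sensor  battery  battery_x3
7     s7       82         246
2     s2       41         123
Reading off the sum of column 'battery_x3', we get 369.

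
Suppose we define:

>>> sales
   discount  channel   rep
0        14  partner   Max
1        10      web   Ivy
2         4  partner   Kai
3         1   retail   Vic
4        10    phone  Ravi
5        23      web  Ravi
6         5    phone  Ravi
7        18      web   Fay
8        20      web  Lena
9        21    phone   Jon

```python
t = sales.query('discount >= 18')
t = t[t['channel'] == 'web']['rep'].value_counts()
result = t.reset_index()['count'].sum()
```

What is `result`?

filter rows where discount >= 18:
   discount channel   rep
5        23     web  Ravi
7        18     web   Fay
8        20     web  Lena
9        21   phone   Jon
filter rows where channel == 'web':
   discount channel   rep
5        23     web  Ravi
7        18     web   Fay
8        20     web  Lena
value_counts of rep:
rep
Ravi    1
Fay     1
Lena    1
Name: count, dtype: int64
reset_index():
    rep  count
0  Ravi      1
1   Fay      1
2  Lena      1
Hence 3.

3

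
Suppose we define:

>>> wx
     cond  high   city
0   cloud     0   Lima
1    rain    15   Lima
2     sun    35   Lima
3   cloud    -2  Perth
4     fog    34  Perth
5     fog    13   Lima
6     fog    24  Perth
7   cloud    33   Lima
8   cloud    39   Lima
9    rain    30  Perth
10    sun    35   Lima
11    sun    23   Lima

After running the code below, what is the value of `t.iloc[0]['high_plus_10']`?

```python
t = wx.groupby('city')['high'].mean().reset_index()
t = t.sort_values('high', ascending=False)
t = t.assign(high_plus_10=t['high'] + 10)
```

34.125

group by city, mean of high:
city
Lima     24.125
Perth    21.500
Name: high, dtype: float64
reset_index():
    city    high
0   Lima  24.125
1  Perth  21.500
sort by high descending:
    city    high
0   Lima  24.125
1  Perth  21.500
add column high_plus_10 = t['high'] + 10:
    city    high  high_plus_10
0   Lima  24.125        34.125
1  Perth  21.500        31.500
value at position 0, column 'high_plus_10' → 34.125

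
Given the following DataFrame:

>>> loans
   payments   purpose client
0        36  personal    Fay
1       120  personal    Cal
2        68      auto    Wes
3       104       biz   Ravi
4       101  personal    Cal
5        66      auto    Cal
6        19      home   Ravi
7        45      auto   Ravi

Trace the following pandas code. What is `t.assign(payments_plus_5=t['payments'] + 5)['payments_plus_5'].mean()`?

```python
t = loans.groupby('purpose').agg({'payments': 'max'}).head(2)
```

91.0

group by purpose, max of payments:
          payments
purpose           
auto            68
biz            104
home            19
personal       120
take first 2 rows:
         payments
purpose          
auto           68
biz           104
add column payments_plus_5 = t['payments'] + 5:
         payments  payments_plus_5
purpose                           
auto           68               73
biz           104              109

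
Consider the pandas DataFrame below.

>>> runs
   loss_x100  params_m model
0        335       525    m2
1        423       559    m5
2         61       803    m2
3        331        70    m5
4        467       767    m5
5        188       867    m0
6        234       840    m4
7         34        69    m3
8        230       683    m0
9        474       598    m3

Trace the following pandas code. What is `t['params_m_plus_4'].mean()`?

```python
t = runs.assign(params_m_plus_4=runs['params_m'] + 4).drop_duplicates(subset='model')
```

576.0

add column params_m_plus_4 = runs['params_m'] + 4:
   loss_x100  params_m model  params_m_plus_4
0        335       525    m2              529
1        423       559    m5              563
2         61       803    m2              807
3        331        70    m5               74
4        467       767    m5              771
5        188       867    m0              871
6        234       840    m4              844
7         34        69    m3               73
8        230       683    m0              687
9        474       598    m3              602
drop duplicate model (keep=first):
   loss_x100  params_m model  params_m_plus_4
0        335       525    m2              529
1        423       559    m5              563
5        188       867    m0              871
6        234       840    m4              844
7         34        69    m3               73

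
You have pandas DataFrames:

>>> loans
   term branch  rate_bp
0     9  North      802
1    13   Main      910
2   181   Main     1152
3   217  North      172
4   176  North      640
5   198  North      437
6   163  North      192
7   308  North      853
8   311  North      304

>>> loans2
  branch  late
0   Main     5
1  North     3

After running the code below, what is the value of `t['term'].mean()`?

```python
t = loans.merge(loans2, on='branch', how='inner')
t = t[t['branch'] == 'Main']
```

merge on 'branch' (how='inner') → 9 rows:
   term branch  rate_bp  late
0     9  North      802     3
1    13   Main      910     5
2   181   Main     1152     5
3   217  North      172     3
4   176  North      640     3
5   198  North      437     3
6   163  North      192     3
7   308  North      853     3
8   311  North      304     3
filter rows where branch == 'Main':
   term branch  rate_bp  late
1    13   Main      910     5
2   181   Main     1152     5
mean of column 'term' → 97.0

97.0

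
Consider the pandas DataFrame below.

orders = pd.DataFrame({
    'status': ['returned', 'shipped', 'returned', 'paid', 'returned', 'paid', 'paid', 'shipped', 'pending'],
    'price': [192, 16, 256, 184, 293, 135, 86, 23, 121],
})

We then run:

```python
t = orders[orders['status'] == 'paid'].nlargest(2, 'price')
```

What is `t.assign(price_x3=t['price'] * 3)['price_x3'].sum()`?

957

filter rows where status == 'paid':
  status  price
3   paid    184
5   paid    135
6   paid     86
take 2 rows with largest price:
  status  price
3   paid    184
5   paid    135
add column price_x3 = t['price'] * 3:
  status  price  price_x3
3   paid    184       552
5   paid    135       405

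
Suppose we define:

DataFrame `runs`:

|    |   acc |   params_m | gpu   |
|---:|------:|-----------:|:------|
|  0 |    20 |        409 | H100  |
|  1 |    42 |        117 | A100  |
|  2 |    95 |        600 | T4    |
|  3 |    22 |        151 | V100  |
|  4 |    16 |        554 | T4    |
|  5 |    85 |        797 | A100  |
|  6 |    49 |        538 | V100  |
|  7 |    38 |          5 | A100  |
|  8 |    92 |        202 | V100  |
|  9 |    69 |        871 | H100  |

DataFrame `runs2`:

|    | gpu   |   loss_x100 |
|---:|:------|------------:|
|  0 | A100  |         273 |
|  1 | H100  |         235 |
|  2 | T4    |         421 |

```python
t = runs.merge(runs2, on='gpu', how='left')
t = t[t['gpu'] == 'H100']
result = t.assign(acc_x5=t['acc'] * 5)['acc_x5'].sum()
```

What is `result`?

445

merge on 'gpu' (how='left') → 10 rows:
   acc  params_m   gpu  loss_x100
0   20       409  H100      235.0
1   42       117  A100      273.0
2   95       600    T4      421.0
3   22       151  V100        NaN
4   16       554    T4      421.0
5   85       797  A100      273.0
6   49       538  V100        NaN
7   38         5  A100      273.0
8   92       202  V100        NaN
9   69       871  H100      235.0
filter rows where gpu == 'H100':
   acc  params_m   gpu  loss_x100
0   20       409  H100      235.0
9   69       871  H100      235.0
add column acc_x5 = t['acc'] * 5:
   acc  params_m   gpu  loss_x100  acc_x5
0   20       409  H100      235.0     100
9   69       871  H100      235.0     345
Hence 445.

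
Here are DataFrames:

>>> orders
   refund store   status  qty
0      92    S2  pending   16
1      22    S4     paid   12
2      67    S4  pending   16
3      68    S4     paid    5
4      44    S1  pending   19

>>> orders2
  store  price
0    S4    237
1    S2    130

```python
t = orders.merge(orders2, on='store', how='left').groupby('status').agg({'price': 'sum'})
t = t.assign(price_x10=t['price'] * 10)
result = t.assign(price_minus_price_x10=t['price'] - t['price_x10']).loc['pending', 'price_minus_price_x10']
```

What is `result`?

merge on 'store' (how='left') → 5 rows:
   refund store   status  qty  price
0      92    S2  pending   16  130.0
1      22    S4     paid   12  237.0
2      67    S4  pending   16  237.0
3      68    S4     paid    5  237.0
4      44    S1  pending   19    NaN
group by status, sum of price:
         price
status        
paid     474.0
pending  367.0
add column price_x10 = t['price'] * 10:
         price  price_x10
status                   
paid     474.0     4740.0
pending  367.0     3670.0
add column price_minus_price_x10 = t['price'] - t['price_x10']:
         price  price_x10  price_minus_price_x10
status                                          
paid     474.0     4740.0                -4266.0
pending  367.0     3670.0                -3303.0
The value at row 'pending', column 'price_minus_price_x10' is -3303.0.

-3303.0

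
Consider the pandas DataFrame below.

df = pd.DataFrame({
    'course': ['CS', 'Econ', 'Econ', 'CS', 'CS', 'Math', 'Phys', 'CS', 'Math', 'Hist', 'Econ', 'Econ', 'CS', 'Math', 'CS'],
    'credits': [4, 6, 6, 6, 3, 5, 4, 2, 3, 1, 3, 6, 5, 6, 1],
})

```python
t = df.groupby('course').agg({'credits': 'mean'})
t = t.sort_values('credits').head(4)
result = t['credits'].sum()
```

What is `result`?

13.1666666667

group by course, mean of credits:
         credits
course          
CS      3.500000
Econ    5.250000
Hist    1.000000
Math    4.666667
Phys    4.000000
sort by credits:
         credits
course          
Hist    1.000000
CS      3.500000
Phys    4.000000
Math    4.666667
Econ    5.250000
take first 4 rows:
         credits
course          
Hist    1.000000
CS      3.500000
Phys    4.000000
Math    4.666667
So sum() = 13.1666666667.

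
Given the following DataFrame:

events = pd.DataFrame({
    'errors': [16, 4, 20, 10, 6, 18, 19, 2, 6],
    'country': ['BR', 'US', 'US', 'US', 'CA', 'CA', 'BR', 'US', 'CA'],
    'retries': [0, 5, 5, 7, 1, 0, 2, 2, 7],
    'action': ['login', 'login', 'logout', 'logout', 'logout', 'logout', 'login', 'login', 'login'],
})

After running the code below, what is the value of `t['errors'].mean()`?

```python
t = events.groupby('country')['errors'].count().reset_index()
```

3.0

group by country, count of errors:
country
BR    2
CA    3
US    4
Name: errors, dtype: int64
reset_index():
  country  errors
0      BR       2
1      CA       3
2      US       4
The mean of column 'errors' is 3.0.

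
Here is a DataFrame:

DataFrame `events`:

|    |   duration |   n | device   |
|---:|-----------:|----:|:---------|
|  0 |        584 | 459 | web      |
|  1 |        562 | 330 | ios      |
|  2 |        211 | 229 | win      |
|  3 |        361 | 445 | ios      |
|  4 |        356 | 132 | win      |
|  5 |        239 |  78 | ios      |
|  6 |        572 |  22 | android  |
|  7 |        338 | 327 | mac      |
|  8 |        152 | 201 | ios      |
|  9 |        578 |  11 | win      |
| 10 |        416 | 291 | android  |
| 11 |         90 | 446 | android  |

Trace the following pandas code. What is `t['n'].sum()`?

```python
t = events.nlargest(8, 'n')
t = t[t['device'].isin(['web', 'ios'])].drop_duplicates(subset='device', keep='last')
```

660

take 8 rows with largest n:
    duration    n   device
0        584  459      web
11        90  446  android
3        361  445      ios
1        562  330      ios
7        338  327      mac
10       416  291  android
2        211  229      win
8        152  201      ios
filter rows where device in ['web', 'ios']:
   duration    n device
0       584  459    web
3       361  445    ios
1       562  330    ios
8       152  201    ios
drop duplicate device (keep=last):
   duration    n device
0       584  459    web
8       152  201    ios
Taking the sum of column 'n' gives 660.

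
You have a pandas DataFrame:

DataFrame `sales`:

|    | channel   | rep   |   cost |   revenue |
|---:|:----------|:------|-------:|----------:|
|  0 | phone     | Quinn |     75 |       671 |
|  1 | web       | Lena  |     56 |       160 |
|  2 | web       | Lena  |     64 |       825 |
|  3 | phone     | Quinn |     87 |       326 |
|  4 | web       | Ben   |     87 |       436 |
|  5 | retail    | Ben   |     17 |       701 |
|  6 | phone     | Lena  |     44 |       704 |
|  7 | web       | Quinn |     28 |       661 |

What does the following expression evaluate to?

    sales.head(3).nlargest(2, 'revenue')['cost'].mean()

take first 3 rows:
  channel    rep  cost  revenue
0   phone  Quinn    75      671
1     web   Lena    56      160
2     web   Lena    64      825
take 2 rows with largest revenue:
  channel    rep  cost  revenue
2     web   Lena    64      825
0   phone  Quinn    75      671

69.5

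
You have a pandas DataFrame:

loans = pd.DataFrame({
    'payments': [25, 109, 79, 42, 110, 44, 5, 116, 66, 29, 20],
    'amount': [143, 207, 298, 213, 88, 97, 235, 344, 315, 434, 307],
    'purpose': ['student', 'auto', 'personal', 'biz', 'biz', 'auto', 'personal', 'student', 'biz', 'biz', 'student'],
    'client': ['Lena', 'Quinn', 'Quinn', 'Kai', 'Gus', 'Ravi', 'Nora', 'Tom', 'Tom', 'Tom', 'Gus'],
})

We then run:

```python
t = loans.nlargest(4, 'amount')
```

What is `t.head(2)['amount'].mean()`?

take 4 rows with largest amount:
    payments  amount  purpose client
9         29     434      biz    Tom
7        116     344  student    Tom
8         66     315      biz    Tom
10        20     307  student    Gus
take first 2 rows:
   payments  amount  purpose client
9        29     434      biz    Tom
7       116     344  student    Tom
Taking the mean of column 'amount' gives 389.0.

389.0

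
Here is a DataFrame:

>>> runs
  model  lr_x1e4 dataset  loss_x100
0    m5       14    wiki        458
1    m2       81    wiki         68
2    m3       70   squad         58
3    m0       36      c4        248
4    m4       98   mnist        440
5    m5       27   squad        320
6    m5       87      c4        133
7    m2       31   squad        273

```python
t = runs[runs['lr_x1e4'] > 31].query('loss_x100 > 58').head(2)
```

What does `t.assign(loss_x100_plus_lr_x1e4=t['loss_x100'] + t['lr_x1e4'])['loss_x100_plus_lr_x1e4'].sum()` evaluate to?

filter rows where lr_x1e4 > 31:
  model  lr_x1e4 dataset  loss_x100
1    m2       81    wiki         68
2    m3       70   squad         58
3    m0       36      c4        248
4    m4       98   mnist        440
6    m5       87      c4        133
filter rows where loss_x100 > 58:
  model  lr_x1e4 dataset  loss_x100
1    m2       81    wiki         68
3    m0       36      c4        248
4    m4       98   mnist        440
6    m5       87      c4        133
take first 2 rows:
  model  lr_x1e4 dataset  loss_x100
1    m2       81    wiki         68
3    m0       36      c4        248
add column loss_x100_plus_lr_x1e4 = t['loss_x100'] + t['lr_x1e4']:
  model  lr_x1e4 dataset  loss_x100  loss_x100_plus_lr_x1e4
1    m2       81    wiki         68                     149
3    m0       36      c4        248                     284
Taking the sum of column 'loss_x100_plus_lr_x1e4' gives 433.

433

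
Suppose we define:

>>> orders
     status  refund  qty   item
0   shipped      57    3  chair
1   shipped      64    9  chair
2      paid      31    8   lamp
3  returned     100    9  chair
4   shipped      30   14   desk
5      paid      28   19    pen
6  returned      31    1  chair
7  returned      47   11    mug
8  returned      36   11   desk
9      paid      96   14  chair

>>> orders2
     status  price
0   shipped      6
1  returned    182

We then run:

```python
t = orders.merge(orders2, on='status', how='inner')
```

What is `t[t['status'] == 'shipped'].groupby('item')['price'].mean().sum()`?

merge on 'status' (how='inner') → 7 rows:
     status  refund  qty   item  price
0   shipped      57    3  chair      6
1   shipped      64    9  chair      6
2  returned     100    9  chair    182
3   shipped      30   14   desk      6
4  returned      31    1  chair    182
5  returned      47   11    mug    182
6  returned      36   11   desk    182
filter rows where status == 'shipped':
    status  refund  qty   item  price
0  shipped      57    3  chair      6
1  shipped      64    9  chair      6
3  shipped      30   14   desk      6
group by item, mean of price:
item
chair    6.0
desk     6.0
Name: price, dtype: float64
Reading off the sum of the resulting series, we get 12.0.

12.0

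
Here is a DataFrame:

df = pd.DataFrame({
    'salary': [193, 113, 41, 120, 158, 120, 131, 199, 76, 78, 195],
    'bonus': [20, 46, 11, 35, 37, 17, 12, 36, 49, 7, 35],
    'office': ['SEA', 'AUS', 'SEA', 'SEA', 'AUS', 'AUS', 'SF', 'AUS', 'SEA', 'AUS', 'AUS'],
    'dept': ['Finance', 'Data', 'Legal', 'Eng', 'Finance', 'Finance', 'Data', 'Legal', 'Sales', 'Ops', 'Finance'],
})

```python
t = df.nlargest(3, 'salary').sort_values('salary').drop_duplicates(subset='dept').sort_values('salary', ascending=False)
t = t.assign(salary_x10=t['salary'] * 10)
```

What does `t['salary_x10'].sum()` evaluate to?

take 3 rows with largest salary:
    salary  bonus office     dept
7      199     36    AUS    Legal
10     195     35    AUS  Finance
0      193     20    SEA  Finance
sort by salary:
    salary  bonus office     dept
0      193     20    SEA  Finance
10     195     35    AUS  Finance
7      199     36    AUS    Legal
drop duplicate dept (keep=first):
   salary  bonus office     dept
0     193     20    SEA  Finance
7     199     36    AUS    Legal
sort by salary descending:
   salary  bonus office     dept
7     199     36    AUS    Legal
0     193     20    SEA  Finance
add column salary_x10 = t['salary'] * 10:
   salary  bonus office     dept  salary_x10
7     199     36    AUS    Legal        1990
0     193     20    SEA  Finance        1930
Finally, sum of column 'salary_x10' = 3920.

3920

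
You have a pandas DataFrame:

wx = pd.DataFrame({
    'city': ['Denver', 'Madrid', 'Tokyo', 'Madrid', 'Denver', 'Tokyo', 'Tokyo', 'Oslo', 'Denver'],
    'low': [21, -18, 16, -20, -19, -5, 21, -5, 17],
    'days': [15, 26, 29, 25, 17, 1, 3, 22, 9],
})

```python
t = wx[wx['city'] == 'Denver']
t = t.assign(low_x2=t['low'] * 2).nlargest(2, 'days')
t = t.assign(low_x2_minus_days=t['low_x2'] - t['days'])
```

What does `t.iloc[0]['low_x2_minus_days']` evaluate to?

filter rows where city == 'Denver':
     city  low  days
0  Denver   21    15
4  Denver  -19    17
8  Denver   17     9
add column low_x2 = t['low'] * 2:
     city  low  days  low_x2
0  Denver   21    15      42
4  Denver  -19    17     -38
8  Denver   17     9      34
take 2 rows with largest days:
     city  low  days  low_x2
4  Denver  -19    17     -38
0  Denver   21    15      42
add column low_x2_minus_days = t['low_x2'] - t['days']:
     city  low  days  low_x2  low_x2_minus_days
4  Denver  -19    17     -38                -55
0  Denver   21    15      42                 27
Hence -55.

-55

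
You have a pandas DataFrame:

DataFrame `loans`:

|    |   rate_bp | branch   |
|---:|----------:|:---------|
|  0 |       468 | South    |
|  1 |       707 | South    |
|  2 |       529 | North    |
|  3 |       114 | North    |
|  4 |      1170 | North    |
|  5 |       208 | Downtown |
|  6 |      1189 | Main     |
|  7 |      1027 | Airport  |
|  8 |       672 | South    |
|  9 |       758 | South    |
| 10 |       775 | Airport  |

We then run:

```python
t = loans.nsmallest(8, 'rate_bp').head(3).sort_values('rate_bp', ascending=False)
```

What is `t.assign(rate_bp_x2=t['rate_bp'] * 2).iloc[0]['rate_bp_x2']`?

take 8 rows with smallest rate_bp:
    rate_bp    branch
3       114     North
5       208  Downtown
0       468     South
2       529     North
8       672     South
1       707     South
9       758     South
10      775   Airport
take first 3 rows:
   rate_bp    branch
3      114     North
5      208  Downtown
0      468     South
sort by rate_bp descending:
   rate_bp    branch
0      468     South
5      208  Downtown
3      114     North
add column rate_bp_x2 = t['rate_bp'] * 2:
   rate_bp    branch  rate_bp_x2
0      468     South         936
5      208  Downtown         416
3      114     North         228
Then the value at position 0, column 'rate_bp_x2': 936

936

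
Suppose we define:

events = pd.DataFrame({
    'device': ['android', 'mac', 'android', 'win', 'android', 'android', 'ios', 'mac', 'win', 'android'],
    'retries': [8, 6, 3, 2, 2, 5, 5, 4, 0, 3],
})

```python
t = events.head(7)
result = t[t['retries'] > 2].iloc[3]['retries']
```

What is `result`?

5

take first 7 rows:
    device  retries
0  android        8
1      mac        6
2  android        3
3      win        2
4  android        2
5  android        5
6      ios        5
filter rows where retries > 2:
    device  retries
0  android        8
1      mac        6
2  android        3
5  android        5
6      ios        5
Reading off the value at position 3, column 'retries', we get 5.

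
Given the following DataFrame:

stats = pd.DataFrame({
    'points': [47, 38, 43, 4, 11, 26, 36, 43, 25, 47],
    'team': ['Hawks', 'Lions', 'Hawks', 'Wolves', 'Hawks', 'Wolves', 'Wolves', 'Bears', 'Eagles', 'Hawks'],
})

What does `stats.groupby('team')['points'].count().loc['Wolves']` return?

3

group by team, count of points:
team
Bears     1
Eagles    1
Hawks     4
Lions     1
Wolves    3
Name: points, dtype: int64
value at index 'Wolves' → 3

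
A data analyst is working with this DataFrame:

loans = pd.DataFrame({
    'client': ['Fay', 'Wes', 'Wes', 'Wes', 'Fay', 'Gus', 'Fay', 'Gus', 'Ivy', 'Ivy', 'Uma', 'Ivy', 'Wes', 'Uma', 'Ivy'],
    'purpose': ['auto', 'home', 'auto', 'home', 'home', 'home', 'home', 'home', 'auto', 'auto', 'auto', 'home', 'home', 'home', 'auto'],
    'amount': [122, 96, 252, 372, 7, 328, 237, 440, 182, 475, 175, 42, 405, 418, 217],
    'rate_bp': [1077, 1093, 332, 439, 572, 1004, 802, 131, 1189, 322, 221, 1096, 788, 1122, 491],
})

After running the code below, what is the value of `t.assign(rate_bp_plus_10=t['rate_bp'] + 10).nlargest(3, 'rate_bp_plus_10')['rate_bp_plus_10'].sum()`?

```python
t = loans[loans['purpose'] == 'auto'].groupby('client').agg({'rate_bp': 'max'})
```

2628

filter rows where purpose == 'auto':
   client purpose  amount  rate_bp
0     Fay    auto     122     1077
2     Wes    auto     252      332
8     Ivy    auto     182     1189
9     Ivy    auto     475      322
10    Uma    auto     175      221
14    Ivy    auto     217      491
group by client, max of rate_bp:
        rate_bp
client         
Fay        1077
Ivy        1189
Uma         221
Wes         332
add column rate_bp_plus_10 = t['rate_bp'] + 10:
        rate_bp  rate_bp_plus_10
client                          
Fay        1077             1087
Ivy        1189             1199
Uma         221              231
Wes         332              342
take 3 rows with largest rate_bp_plus_10:
        rate_bp  rate_bp_plus_10
client                          
Ivy        1189             1199
Fay        1077             1087
Wes         332              342
sum of column 'rate_bp_plus_10' → 2628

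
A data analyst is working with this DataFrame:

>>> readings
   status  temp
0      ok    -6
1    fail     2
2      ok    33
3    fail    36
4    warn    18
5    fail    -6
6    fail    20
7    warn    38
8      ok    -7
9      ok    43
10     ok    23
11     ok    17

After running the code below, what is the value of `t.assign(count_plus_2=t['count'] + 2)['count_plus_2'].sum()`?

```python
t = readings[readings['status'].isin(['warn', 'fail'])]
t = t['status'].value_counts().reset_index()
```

filter rows where status in ['warn', 'fail']:
  status  temp
1   fail     2
3   fail    36
4   warn    18
5   fail    -6
6   fail    20
7   warn    38
value_counts of status:
status
fail    4
warn    2
Name: count, dtype: int64
reset_index():
  status  count
0   fail      4
1   warn      2
add column count_plus_2 = t['count'] + 2:
  status  count  count_plus_2
0   fail      4             6
1   warn      2             4

10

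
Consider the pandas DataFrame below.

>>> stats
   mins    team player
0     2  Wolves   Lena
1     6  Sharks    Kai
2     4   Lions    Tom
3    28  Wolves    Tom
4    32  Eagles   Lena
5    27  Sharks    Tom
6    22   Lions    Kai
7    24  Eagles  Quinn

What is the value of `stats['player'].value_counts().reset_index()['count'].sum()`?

value_counts of player:
player
Tom      3
Lena     2
Kai      2
Quinn    1
Name: count, dtype: int64
reset_index():
  player  count
0    Tom      3
1   Lena      2
2    Kai      2
3  Quinn      1

8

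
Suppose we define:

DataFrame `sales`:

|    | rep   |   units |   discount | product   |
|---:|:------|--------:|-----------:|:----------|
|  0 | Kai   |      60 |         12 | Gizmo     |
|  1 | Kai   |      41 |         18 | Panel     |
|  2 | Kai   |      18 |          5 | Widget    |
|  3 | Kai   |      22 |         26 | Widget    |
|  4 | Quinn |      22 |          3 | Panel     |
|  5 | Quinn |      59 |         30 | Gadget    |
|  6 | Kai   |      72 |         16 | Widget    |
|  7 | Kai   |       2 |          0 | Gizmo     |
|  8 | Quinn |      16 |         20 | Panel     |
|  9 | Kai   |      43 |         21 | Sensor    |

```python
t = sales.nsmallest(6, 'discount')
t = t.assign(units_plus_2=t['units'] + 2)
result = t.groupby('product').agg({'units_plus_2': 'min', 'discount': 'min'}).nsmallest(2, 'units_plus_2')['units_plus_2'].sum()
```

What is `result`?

take 6 rows with smallest discount:
     rep  units  discount product
7    Kai      2         0   Gizmo
4  Quinn     22         3   Panel
2    Kai     18         5  Widget
0    Kai     60        12   Gizmo
6    Kai     72        16  Widget
1    Kai     41        18   Panel
add column units_plus_2 = t['units'] + 2:
     rep  units  discount product  units_plus_2
7    Kai      2         0   Gizmo             4
4  Quinn     22         3   Panel            24
2    Kai     18         5  Widget            20
0    Kai     60        12   Gizmo            62
6    Kai     72        16  Widget            74
1    Kai     41        18   Panel            43
group by product: min(units_plus_2), min(discount):
         units_plus_2  discount
product                        
Gizmo               4         0
Panel              24         3
Widget             20         5
take 2 rows with smallest units_plus_2:
         units_plus_2  discount
product                        
Gizmo               4         0
Widget             20         5
Then the sum of column 'units_plus_2': 24

24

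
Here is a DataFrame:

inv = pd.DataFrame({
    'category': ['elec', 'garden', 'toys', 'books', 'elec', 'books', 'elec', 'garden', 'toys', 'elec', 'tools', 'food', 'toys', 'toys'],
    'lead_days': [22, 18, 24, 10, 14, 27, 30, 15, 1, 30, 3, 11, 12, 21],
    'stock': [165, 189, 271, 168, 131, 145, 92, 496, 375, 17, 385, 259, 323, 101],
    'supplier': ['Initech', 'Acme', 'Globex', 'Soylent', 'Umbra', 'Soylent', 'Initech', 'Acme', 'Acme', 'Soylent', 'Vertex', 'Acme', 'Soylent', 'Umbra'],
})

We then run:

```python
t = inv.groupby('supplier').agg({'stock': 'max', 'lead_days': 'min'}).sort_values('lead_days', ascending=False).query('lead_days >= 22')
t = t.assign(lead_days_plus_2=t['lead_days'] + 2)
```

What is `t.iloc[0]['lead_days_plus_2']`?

26

group by supplier: max(stock), min(lead_days):
          stock  lead_days
supplier                  
Acme        496          1
Globex      271         24
Initech     165         22
Soylent     323         10
Umbra       131         14
Vertex      385          3
sort by lead_days descending:
          stock  lead_days
supplier                  
Globex      271         24
Initech     165         22
Umbra       131         14
Soylent     323         10
Vertex      385          3
Acme        496          1
filter rows where lead_days >= 22:
          stock  lead_days
supplier                  
Globex      271         24
Initech     165         22
add column lead_days_plus_2 = t['lead_days'] + 2:
          stock  lead_days  lead_days_plus_2
supplier                                    
Globex      271         24                26
Initech     165         22                24
So iloc[0]['lead_days_plus_2'] = 26.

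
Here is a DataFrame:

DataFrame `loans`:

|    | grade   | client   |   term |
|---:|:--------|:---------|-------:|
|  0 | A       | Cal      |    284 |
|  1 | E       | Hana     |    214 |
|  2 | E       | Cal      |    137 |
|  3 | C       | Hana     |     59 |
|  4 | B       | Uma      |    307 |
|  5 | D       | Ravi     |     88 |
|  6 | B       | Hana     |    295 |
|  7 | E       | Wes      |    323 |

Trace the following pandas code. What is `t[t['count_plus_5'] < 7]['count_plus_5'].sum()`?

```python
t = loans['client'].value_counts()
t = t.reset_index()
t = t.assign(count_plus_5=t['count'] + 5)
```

value_counts of client:
client
Hana    3
Cal     2
Uma     1
Ravi    1
Wes     1
Name: count, dtype: int64
reset_index():
  client  count
0   Hana      3
1    Cal      2
2    Uma      1
3   Ravi      1
4    Wes      1
add column count_plus_5 = t['count'] + 5:
  client  count  count_plus_5
0   Hana      3             8
1    Cal      2             7
2    Uma      1             6
3   Ravi      1             6
4    Wes      1             6
filter rows where count_plus_5 < 7:
  client  count  count_plus_5
2    Uma      1             6
3   Ravi      1             6
4    Wes      1             6
Taking the sum of column 'count_plus_5' gives 18.

18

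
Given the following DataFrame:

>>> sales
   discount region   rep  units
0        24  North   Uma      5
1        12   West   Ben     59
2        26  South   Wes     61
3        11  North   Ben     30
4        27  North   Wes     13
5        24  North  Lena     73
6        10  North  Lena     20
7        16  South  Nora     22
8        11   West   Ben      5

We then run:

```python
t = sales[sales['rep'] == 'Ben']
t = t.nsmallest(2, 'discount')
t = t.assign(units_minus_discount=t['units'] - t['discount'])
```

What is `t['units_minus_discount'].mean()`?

6.5

filter rows where rep == 'Ben':
   discount region  rep  units
1        12   West  Ben     59
3        11  North  Ben     30
8        11   West  Ben      5
take 2 rows with smallest discount:
   discount region  rep  units
3        11  North  Ben     30
8        11   West  Ben      5
add column units_minus_discount = t['units'] - t['discount']:
   discount region  rep  units  units_minus_discount
3        11  North  Ben     30                    19
8        11   West  Ben      5                    -6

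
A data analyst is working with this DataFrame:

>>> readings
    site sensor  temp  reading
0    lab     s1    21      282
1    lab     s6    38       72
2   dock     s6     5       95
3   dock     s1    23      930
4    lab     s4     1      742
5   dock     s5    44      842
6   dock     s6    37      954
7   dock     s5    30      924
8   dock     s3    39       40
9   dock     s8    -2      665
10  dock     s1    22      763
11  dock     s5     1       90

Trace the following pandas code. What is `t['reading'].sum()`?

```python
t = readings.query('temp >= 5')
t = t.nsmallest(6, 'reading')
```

filter rows where temp >= 5:
    site sensor  temp  reading
0    lab     s1    21      282
1    lab     s6    38       72
2   dock     s6     5       95
3   dock     s1    23      930
5   dock     s5    44      842
6   dock     s6    37      954
7   dock     s5    30      924
8   dock     s3    39       40
10  dock     s1    22      763
take 6 rows with smallest reading:
    site sensor  temp  reading
8   dock     s3    39       40
1    lab     s6    38       72
2   dock     s6     5       95
0    lab     s1    21      282
10  dock     s1    22      763
5   dock     s5    44      842

2094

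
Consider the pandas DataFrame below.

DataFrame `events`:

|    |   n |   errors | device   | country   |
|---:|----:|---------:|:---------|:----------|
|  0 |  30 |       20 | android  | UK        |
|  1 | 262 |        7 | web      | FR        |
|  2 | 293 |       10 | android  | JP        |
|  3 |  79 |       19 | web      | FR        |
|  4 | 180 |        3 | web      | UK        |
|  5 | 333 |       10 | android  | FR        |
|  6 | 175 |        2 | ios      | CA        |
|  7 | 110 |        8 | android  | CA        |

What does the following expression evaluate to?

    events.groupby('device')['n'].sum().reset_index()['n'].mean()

487.333333333

group by device, sum of n:
device
android    766
ios        175
web        521
Name: n, dtype: int64
reset_index():
    device    n
0  android  766
1      ios  175
2      web  521
Reading off the mean of column 'n', we get 487.333333333.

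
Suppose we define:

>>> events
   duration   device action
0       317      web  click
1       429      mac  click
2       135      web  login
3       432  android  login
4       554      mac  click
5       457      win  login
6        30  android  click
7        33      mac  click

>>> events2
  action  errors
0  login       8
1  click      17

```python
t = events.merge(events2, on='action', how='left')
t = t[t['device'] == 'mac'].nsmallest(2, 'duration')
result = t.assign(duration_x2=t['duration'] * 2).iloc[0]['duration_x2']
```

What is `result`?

66

merge on 'action' (how='left') → 8 rows:
   duration   device action  errors
0       317      web  click      17
1       429      mac  click      17
2       135      web  login       8
3       432  android  login       8
4       554      mac  click      17
5       457      win  login       8
6        30  android  click      17
7        33      mac  click      17
filter rows where device == 'mac':
   duration device action  errors
1       429    mac  click      17
4       554    mac  click      17
7        33    mac  click      17
take 2 rows with smallest duration:
   duration device action  errors
7        33    mac  click      17
1       429    mac  click      17
add column duration_x2 = t['duration'] * 2:
   duration device action  errors  duration_x2
7        33    mac  click      17           66
1       429    mac  click      17          858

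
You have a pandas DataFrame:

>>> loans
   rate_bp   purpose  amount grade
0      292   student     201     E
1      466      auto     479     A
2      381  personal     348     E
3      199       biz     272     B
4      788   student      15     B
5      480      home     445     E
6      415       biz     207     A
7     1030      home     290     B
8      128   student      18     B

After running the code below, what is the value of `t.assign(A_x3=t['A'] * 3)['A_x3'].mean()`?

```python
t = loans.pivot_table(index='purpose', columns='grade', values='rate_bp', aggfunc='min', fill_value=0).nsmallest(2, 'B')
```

pivot: rows=purpose, cols=grade, min(rate_bp):
grade       A     B    E
purpose                 
auto      466     0    0
biz       415   199    0
home        0  1030  480
personal    0     0  381
student     0   128  292
take 2 rows with smallest B:
grade       A  B    E
purpose              
auto      466  0    0
personal    0  0  381
add column A_x3 = t['A'] * 3:
grade       A  B    E  A_x3
purpose                    
auto      466  0    0  1398
personal    0  0  381     0
So mean() = 699.0.

699.0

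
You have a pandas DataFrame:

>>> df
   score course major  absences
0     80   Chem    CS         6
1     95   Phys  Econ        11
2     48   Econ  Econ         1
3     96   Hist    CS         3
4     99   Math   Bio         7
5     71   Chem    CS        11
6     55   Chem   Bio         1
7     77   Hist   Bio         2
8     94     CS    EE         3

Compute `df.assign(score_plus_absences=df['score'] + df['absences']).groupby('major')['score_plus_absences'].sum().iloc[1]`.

267

add column score_plus_absences = df['score'] + df['absences']:
   score course major  absences  score_plus_absences
0     80   Chem    CS         6                   86
1     95   Phys  Econ        11                  106
2     48   Econ  Econ         1                   49
3     96   Hist    CS         3                   99
4     99   Math   Bio         7                  106
5     71   Chem    CS        11                   82
6     55   Chem   Bio         1                   56
7     77   Hist   Bio         2                   79
8     94     CS    EE         3                   97
group by major, sum of score_plus_absences:
major
Bio     241
CS      267
EE       97
Econ    155
Name: score_plus_absences, dtype: int64
So iloc[1] = 267.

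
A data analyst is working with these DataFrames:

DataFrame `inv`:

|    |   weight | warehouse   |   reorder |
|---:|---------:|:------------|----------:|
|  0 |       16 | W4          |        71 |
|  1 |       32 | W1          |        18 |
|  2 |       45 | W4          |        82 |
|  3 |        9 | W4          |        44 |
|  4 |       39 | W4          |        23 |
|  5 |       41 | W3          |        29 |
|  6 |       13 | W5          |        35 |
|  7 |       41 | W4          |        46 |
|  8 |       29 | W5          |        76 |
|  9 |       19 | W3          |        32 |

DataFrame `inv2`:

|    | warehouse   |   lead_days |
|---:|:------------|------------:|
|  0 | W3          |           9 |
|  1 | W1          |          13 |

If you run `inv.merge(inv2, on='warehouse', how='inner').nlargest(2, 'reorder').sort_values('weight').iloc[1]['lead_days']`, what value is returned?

merge on 'warehouse' (how='inner') → 3 rows:
   weight warehouse  reorder  lead_days
0      32        W1       18         13
1      41        W3       29          9
2      19        W3       32          9
take 2 rows with largest reorder:
   weight warehouse  reorder  lead_days
2      19        W3       32          9
1      41        W3       29          9
sort by weight:
   weight warehouse  reorder  lead_days
2      19        W3       32          9
1      41        W3       29          9
Taking the value at position 1, column 'lead_days' gives 9.

9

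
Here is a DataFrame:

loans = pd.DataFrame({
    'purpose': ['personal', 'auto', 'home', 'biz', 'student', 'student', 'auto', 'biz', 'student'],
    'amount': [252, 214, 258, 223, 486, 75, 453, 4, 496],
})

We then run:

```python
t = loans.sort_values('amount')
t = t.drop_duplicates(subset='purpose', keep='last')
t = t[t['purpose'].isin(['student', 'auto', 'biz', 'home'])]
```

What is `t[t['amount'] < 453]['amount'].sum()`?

481

sort by amount:
    purpose  amount
7       biz       4
5   student      75
1      auto     214
3       biz     223
0  personal     252
2      home     258
6      auto     453
4   student     486
8   student     496
drop duplicate purpose (keep=last):
    purpose  amount
3       biz     223
0  personal     252
2      home     258
6      auto     453
8   student     496
filter rows where purpose in ['student', 'auto', 'biz', 'home']:
   purpose  amount
3      biz     223
2     home     258
6     auto     453
8  student     496
filter rows where amount < 453:
  purpose  amount
3     biz     223
2    home     258
sum of column 'amount' → 481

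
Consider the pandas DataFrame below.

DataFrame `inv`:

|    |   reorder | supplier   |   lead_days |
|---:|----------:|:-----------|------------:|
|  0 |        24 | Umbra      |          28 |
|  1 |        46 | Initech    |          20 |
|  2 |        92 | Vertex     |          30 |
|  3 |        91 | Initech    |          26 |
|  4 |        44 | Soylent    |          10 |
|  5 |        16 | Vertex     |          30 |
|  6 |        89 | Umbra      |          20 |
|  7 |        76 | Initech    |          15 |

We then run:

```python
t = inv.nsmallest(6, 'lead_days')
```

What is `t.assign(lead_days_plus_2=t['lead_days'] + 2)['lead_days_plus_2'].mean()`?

take 6 rows with smallest lead_days:
   reorder supplier  lead_days
4       44  Soylent         10
7       76  Initech         15
1       46  Initech         20
6       89    Umbra         20
3       91  Initech         26
0       24    Umbra         28
add column lead_days_plus_2 = t['lead_days'] + 2:
   reorder supplier  lead_days  lead_days_plus_2
4       44  Soylent         10                12
7       76  Initech         15                17
1       46  Initech         20                22
6       89    Umbra         20                22
3       91  Initech         26                28
0       24    Umbra         28                30

21.8333333333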